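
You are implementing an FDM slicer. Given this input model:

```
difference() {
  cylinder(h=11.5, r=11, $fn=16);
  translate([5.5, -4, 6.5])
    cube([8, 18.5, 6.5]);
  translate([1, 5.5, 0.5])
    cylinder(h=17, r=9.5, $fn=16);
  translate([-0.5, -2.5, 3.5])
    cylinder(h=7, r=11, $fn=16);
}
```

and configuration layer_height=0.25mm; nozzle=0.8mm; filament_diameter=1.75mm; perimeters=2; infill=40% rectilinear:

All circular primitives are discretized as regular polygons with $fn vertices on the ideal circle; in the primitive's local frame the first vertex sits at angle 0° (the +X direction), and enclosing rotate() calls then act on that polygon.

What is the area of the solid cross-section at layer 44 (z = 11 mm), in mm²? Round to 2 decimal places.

At z = 11 mm: the cylinder: section is a regular 16-gon, circumradius r=11 (area = (16/2)·11.000²·sin(360°/16) = 370.44 mm²); the 8×18.5 cube at (5.5, -4) contributes its full rectangle (area 148.00 mm²); the r=9.5 cylinder at (1, 5.5) contributes a regular 16-gon of circumradius 9.5 (area = (16/2)·9.500²·sin(360°/16) = 276.30 mm²); the cylinder at (-0.5, -2.5) does not reach this height (z outside [3.5, 10.5]); After the difference (first − rest): starting from the r=11 cylinder (370.44 mm²), the 8×18.5 cube at (5.5, -4) partially overlaps it — only the 55.92 mm² overlap (of its 148.00 mm²) is removed, clipping the outline; the r=9.5 cylinder at (1, 5.5) partially overlaps it — only the 171.31 mm² overlap (of its 276.30 mm²) is removed, clipping the outline — area = 143.21 mm². Overall, the cross-section is a single solid region. Net area = 143.21 mm².

143.21 mm²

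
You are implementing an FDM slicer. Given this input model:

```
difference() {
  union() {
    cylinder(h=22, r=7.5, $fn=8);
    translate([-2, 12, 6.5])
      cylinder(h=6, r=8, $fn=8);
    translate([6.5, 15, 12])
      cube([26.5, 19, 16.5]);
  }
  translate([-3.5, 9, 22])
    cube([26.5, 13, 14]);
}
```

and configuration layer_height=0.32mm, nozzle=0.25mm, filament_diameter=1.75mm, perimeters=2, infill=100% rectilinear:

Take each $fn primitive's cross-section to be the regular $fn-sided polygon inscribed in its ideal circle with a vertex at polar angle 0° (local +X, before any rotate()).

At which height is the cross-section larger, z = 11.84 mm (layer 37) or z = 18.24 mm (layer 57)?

Layer 37 (z = 11.84): the r=7.5 cylinder gives a regular 8-gon of circumradius 7.5 (constant along its height) (area = (8/2)·7.500²·sin(360°/8) = 159.10 mm²); the cylinder at (-2, 12): section is a regular 8-gon, circumradius r=8 (area = (8/2)·8.000²·sin(360°/8) = 181.02 mm²); the cube at (6.5, 15) does not reach this height (z outside [12, 28.5]); Merging all regions: the regions partially overlap — summed areas 340.12 mm² minus the doubly-counted overlap 13.96 mm² gives 326.16 mm² — area = 326.16 mm²; the cube at (-3.5, 9) is absent (z outside [22, 36]); Subtracting the remaining from the first: none of the subtracted shapes is present at this height, so that combined region is unchanged — area = 326.16 mm². So its area = 326.16 mm². Layer 57 (z = 18.24): the r=7.5 cylinder gives a regular 8-gon of circumradius 7.5 (constant along its height) (area = (8/2)·7.500²·sin(360°/8) = 159.10 mm²); the cylinder at (-2, 12) is absent (z outside [6.5, 12.5]); the cube at (6.5, 15) (footprint 26.5×19) is included at this height (area 503.50 mm²); Merging all regions: the 2 present regions are separate (no shared area or edge), so areas and boundary lengths simply add and each stays a separate island — area = 662.60 mm²; the cube at (-3.5, 9) does not reach this height (z outside [22, 36]); Taking the first minus the rest: none of the subtracted shapes is present at this height, so the result so far is unchanged — area = 662.60 mm². So its area = 662.60 mm². Layer 57 is larger (662.60 vs 326.16 mm²).

layer 57 (z = 18.24 mm)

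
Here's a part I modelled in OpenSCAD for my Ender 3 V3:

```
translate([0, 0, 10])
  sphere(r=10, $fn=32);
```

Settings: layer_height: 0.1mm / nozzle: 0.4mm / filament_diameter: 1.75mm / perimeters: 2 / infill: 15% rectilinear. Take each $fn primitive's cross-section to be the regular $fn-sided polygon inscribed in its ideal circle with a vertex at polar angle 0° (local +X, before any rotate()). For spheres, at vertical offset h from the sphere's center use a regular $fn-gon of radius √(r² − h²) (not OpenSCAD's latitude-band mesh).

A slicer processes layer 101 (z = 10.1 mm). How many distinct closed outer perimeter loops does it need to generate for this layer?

1

At z = 10.1 mm: the r=10 sphere contributes a regular 32-gon of circumradius √(10²−0.1²) = 9.999. The result has 1 disconnected region.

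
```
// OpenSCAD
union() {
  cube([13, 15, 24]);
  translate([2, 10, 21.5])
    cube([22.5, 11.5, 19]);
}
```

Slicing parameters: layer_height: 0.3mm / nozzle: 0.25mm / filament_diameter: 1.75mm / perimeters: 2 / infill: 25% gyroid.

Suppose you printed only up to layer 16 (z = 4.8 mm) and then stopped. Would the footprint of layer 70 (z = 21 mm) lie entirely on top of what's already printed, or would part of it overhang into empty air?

entirely on top

Compare the two slices. At z = 4.8: the cube (footprint 13×15) is included at this height (area 195.00 mm²); the cube at (2, 10) is absent (z outside [21.5, 40.5]); Combining (union): only the 13×15 cube is present, so the union is just that shape — area = 195.00 mm². At z = 21: the 13×15 cube contributes its full rectangle (area 195.00 mm²); the cube at (2, 10) does not reach this height (z outside [21.5, 40.5]); Taking the union: only the 13×15 cube is present, so the union is just that shape — area = 195.00 mm². Checking containment: the cross-section at z = 21 is a subset of the cross-section at z = 4.8.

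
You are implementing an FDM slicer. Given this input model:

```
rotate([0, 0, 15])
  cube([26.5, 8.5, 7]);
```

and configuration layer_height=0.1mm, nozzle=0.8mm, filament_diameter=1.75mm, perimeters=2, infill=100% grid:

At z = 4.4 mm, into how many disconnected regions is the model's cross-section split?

1

At z = 4.4 mm: the cube (footprint 26.5×8.5) is included at this height; (rotated 15° about Z; rotation is an isometry so areas/perimeters/island counts are preserved). The result has 1 disconnected region.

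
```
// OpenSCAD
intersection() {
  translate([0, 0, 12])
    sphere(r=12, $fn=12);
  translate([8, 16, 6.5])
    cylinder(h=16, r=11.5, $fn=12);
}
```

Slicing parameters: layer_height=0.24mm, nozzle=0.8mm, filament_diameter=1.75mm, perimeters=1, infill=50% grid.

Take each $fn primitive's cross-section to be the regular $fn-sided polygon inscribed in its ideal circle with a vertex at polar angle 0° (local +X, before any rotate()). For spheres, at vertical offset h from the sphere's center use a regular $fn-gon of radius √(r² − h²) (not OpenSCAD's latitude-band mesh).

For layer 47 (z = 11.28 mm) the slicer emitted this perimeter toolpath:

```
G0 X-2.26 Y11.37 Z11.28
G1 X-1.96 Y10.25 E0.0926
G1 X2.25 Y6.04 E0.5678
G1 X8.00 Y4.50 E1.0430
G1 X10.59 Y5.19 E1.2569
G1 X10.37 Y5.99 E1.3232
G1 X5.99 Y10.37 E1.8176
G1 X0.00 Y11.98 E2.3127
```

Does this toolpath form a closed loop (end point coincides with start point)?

no

Start point (G0): (-2.26, 11.37). End point (last G1): the path does not return to the start — open.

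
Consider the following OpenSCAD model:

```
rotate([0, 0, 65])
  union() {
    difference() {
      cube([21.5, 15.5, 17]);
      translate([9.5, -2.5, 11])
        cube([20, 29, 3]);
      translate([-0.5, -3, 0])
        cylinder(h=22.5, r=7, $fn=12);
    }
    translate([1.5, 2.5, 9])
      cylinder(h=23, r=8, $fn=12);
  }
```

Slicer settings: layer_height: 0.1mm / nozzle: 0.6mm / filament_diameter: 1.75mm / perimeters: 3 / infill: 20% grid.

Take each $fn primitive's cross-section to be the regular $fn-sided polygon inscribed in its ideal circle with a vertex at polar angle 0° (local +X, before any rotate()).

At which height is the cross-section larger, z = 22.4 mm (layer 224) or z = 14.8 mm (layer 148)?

Layer 224 (z = 22.4): the cube is absent (z outside [0, 17]); the cube at (9.5, -2.5) is not intersected at this z (z outside [11, 14]); the r=7 cylinder at (-0.5, -3) gives a regular 12-gon of circumradius 7 (constant along its height) (area = (12/2)·7.000²·sin(360°/12) = 147.00 mm²); After the difference (first − rest): the first operand is absent here, so nothing remains; the r=8 cylinder at (1.5, 2.5) gives a regular 12-gon of circumradius 8 (constant along its height) (area = (12/2)·8.000²·sin(360°/12) = 192.00 mm²); Merging all regions: only the r=8 cylinder at (1.5, 2.5) is present, so the union is just that shape — area = 192.00 mm²; (rotated 65° about Z; rotation is an isometry so areas/perimeters/island counts are preserved). So its area = 192.00 mm². Layer 148 (z = 14.8): the 21.5×15.5 cube contributes its full rectangle (area 333.25 mm²); the cube at (9.5, -2.5) is not intersected at this z (z outside [11, 14]); the cylinder at (-0.5, -3): section is a regular 12-gon, circumradius r=7 (area = (12/2)·7.000²·sin(360°/12) = 147.00 mm²); Subtracting the remaining from the first: starting from the 21.5×15.5 cube (333.25 mm²), the r=7 cylinder at (-0.5, -3) partially overlaps it — only the 14.99 mm² overlap (of its 147.00 mm²) is removed, clipping the outline — area = 318.26 mm²; the cylinder at (1.5, 2.5): section is a regular 12-gon, circumradius r=8 (area = (12/2)·8.000²·sin(360°/12) = 192.00 mm²); Taking the union: the regions partially overlap — summed areas 510.26 mm² minus the doubly-counted overlap 67.62 mm² gives 442.64 mm² — area = 442.64 mm²; (rotated 65° about Z; rotation is an isometry so areas/perimeters/island counts are preserved). So its area = 442.64 mm². Layer 148 is larger (442.64 vs 192.00 mm²).

layer 148 (z = 14.8 mm)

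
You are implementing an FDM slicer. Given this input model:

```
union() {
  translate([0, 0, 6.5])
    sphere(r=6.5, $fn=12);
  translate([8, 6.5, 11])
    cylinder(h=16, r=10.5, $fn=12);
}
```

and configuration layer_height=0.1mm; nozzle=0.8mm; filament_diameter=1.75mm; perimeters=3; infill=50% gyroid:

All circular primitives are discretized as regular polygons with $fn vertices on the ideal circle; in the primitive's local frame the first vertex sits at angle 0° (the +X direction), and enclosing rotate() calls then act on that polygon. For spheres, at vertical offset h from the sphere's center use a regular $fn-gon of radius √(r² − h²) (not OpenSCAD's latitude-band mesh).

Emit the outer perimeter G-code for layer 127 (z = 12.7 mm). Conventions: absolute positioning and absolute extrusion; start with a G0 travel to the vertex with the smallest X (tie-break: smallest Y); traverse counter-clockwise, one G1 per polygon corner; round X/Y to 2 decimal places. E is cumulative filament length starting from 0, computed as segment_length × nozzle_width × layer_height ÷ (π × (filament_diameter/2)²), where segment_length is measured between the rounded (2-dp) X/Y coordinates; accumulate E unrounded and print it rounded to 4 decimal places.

G0 X-2.50 Y6.50 Z12.70
G1 X-1.16 Y1.50 E0.1722
G1 X-1.69 Y0.98 E0.1969
G1 X-1.95 Y0.00 E0.2306
G1 X-1.69 Y-0.98 E0.2643
G1 X-0.98 Y-1.69 E0.2977
G1 X0.00 Y-1.95 E0.3314
G1 X0.98 Y-1.69 E0.3652
G1 X1.41 Y-1.25 E0.3856
G1 X2.75 Y-2.59 E0.4486
G1 X8.00 Y-4.00 E0.6294
G1 X13.25 Y-2.59 E0.8103
G1 X17.09 Y1.25 E0.9909
G1 X18.50 Y6.50 E1.1717
G1 X17.09 Y11.75 E1.3525
G1 X13.25 Y15.59 E1.5331
G1 X8.00 Y17.00 E1.7139
G1 X2.75 Y15.59 E1.8947
G1 X-1.09 Y11.75 E2.0753
G1 X-2.50 Y6.50 E2.2561

At z = 12.7 mm: the r=6.5 sphere contributes a regular 12-gon of circumradius √(6.5²−6.2²) = 1.952; the r=10.5 cylinder at (8, 6.5) gives a regular 12-gon of circumradius 10.5 (constant along its height); Merging all regions: the regions partially overlap (shared area 5.28 mm²), so overlapping operands fuse into one piece — 1 connected region. The outline is a single polygon with 19 vertices. Extrusion per mm of travel: 0.8 × 0.1 / (π × 0.875²) = 0.033260. Accumulating E over each segment gives final E = 2.2561.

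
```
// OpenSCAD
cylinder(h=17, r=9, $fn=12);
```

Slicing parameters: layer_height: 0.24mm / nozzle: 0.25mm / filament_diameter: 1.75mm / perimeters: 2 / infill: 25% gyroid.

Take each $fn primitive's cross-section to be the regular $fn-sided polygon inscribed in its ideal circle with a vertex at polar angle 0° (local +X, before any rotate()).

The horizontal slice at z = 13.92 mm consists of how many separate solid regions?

1

At z = 13.92 mm: the r=9 cylinder contributes a regular 12-gon of circumradius 9. The result has 1 disconnected region.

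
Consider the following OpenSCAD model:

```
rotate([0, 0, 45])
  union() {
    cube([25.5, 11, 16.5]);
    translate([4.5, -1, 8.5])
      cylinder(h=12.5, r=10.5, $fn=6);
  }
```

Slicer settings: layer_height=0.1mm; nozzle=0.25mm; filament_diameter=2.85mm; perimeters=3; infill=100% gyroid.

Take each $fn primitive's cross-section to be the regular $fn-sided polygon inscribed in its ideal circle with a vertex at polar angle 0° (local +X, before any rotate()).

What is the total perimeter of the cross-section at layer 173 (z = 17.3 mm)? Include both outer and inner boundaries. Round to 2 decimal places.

At z = 17.3 mm: the cube is not intersected at this z (z outside [0, 16.5]); the r=10.5 cylinder at (4.5, -1) gives a regular 6-gon of circumradius 10.5 (constant along its height) (perimeter = 2·6·10.500·sin(180°/6) = 63.00 mm); Merging all regions: only the r=10.5 cylinder at (4.5, -1) is present, so the union is just that shape — boundary = 63.00 mm; (rotated 45° about Z; rotation is an isometry so areas/perimeters/island counts are preserved). Overall, the cross-section is a single solid region. Total boundary length (outer) = 63.00 mm.

63.00 mm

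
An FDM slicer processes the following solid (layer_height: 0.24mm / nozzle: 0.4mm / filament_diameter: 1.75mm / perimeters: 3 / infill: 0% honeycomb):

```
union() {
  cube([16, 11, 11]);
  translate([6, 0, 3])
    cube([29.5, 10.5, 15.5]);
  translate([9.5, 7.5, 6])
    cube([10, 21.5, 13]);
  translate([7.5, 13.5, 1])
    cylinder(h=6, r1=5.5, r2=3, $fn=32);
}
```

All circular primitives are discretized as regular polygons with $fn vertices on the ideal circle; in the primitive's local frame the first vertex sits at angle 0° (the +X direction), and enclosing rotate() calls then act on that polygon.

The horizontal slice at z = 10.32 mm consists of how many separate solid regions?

At z = 10.32 mm: the 16×11 cube contributes its full rectangle; the cube at (6, 0) (footprint 29.5×10.5) is included at this height; the cube at (9.5, 7.5) (footprint 10×21.5) is included at this height; the cone at (7.5, 13.5) does not reach this height (z outside [1, 7]); Merging all regions: the regions partially overlap (shared area 138.25 mm²), so overlapping operands fuse into one piece — 1 connected region. The result has 1 disconnected region.

1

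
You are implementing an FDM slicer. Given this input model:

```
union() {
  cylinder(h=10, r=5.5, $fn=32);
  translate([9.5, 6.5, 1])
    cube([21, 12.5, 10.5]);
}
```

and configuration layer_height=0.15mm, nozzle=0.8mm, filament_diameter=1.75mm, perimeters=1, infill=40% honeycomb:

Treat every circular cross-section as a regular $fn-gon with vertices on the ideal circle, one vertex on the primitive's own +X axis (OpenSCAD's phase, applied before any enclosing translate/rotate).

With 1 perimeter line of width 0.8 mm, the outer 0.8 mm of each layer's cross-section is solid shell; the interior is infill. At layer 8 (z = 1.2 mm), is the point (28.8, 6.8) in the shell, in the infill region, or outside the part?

shell

At z = 1.2 mm: the cylinder: section is a regular 32-gon, circumradius r=5.5; the cube at (9.5, 6.5) is present — its section is the full 21×12.5 rectangle; Taking the union: the 2 present regions are separate (no shared area or edge), so areas and boundary lengths simply add and each stays a separate island — 2 connected regions. Overall, the cross-section has 2 separate islands. The nearest boundary edge runs (30.50, 6.50)→(9.50, 6.50); distance from the point to it = 0.30 mm. (Shell/infill is judged within the island containing the point — the largest one.) The point is inside the cross-section, 0.30 mm from the nearest boundary — within the 0.8 mm shell band (1 × 0.8).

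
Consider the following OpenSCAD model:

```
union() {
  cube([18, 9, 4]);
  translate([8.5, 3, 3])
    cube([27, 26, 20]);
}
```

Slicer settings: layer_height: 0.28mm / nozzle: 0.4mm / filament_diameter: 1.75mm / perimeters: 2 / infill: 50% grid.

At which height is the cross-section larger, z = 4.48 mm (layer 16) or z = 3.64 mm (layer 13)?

Layer 16 (z = 4.48): the cube is not intersected at this z (z outside [0, 4]); the 27×26 cube at (8.5, 3) contributes its full rectangle (area 702.00 mm²); Taking the union: only the 27×26 cube at (8.5, 3) is present, so the union is just that shape — area = 702.00 mm². So its area = 702.00 mm². Layer 13 (z = 3.64): the cube is present — its section is the full 18×9 rectangle (area 162.00 mm²); the cube at (8.5, 3) is present — its section is the full 27×26 rectangle (area 702.00 mm²); Taking the union: the regions partially overlap — summed areas 864.00 mm² minus the doubly-counted overlap 57.00 mm² gives 807.00 mm² — area = 807.00 mm². So its area = 807.00 mm². Layer 13 is larger (807.00 vs 702.00 mm²).

layer 13 (z = 3.64 mm)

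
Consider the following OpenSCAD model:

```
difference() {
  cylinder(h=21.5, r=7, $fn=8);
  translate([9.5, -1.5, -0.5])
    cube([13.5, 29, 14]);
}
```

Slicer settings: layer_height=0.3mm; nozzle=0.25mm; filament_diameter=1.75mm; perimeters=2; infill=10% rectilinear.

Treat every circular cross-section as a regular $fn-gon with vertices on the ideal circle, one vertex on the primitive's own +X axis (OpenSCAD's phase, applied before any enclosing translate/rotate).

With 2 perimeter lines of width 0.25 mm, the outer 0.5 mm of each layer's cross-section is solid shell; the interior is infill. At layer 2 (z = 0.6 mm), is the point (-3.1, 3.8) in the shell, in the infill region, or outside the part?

At z = 0.6 mm: the cylinder: section is a regular 8-gon, circumradius r=7; the cube at (9.5, -1.5) (footprint 13.5×29) is included at this height; Taking the first minus the rest: starting from the r=7 cylinder, the 13.5×29 cube at (9.5, -1.5) misses the remaining region (no effect) — 1 connected region. Overall, the cross-section is a single solid region. The nearest boundary edge runs (-4.95, 4.95)→(0.00, 7.00); distance from the point to it = 1.77 mm. The point is inside the cross-section and 1.77 mm from the nearest boundary — more than the 0.5 mm shell width (2 × 0.25), so it's in the infill interior.

infill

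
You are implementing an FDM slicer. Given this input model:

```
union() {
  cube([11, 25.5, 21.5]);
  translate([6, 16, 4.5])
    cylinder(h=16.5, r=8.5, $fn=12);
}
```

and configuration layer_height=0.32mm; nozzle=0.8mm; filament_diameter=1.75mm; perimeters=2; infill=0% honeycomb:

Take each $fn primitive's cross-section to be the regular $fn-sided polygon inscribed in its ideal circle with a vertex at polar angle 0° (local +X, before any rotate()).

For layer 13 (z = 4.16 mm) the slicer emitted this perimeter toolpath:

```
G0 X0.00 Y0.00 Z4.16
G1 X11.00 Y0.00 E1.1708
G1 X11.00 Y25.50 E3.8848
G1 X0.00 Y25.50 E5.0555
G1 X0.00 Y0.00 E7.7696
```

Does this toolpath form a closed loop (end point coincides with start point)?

yes

Start point (G0): (0.00, 0.00). End point (last G1): the path returns to the start — closed.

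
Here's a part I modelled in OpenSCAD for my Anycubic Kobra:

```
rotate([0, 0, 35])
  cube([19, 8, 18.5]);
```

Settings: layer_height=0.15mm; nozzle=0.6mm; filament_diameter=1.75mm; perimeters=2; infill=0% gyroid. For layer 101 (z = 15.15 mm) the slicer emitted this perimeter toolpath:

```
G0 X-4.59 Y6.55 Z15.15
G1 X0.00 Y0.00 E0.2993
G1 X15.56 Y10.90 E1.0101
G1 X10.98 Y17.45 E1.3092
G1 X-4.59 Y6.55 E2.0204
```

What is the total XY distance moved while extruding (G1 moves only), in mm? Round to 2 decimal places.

53.99 mm

Sum the Euclidean lengths of each G1 segment: total = 53.99 mm.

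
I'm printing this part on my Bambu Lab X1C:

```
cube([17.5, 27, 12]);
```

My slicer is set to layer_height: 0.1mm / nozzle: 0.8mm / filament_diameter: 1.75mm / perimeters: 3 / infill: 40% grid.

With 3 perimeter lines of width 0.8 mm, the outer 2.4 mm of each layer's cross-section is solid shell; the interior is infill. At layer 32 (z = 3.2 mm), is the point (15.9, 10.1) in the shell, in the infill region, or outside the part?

shell

At z = 3.2 mm: the cube (footprint 17.5×27) is included at this height. Overall, the cross-section is a single solid region. The nearest boundary edge runs (17.50, 0.00)→(17.50, 27.00); distance from the point to it = 1.60 mm. The point is inside the cross-section, 1.60 mm from the nearest boundary — within the 2.4 mm shell band (3 × 0.8).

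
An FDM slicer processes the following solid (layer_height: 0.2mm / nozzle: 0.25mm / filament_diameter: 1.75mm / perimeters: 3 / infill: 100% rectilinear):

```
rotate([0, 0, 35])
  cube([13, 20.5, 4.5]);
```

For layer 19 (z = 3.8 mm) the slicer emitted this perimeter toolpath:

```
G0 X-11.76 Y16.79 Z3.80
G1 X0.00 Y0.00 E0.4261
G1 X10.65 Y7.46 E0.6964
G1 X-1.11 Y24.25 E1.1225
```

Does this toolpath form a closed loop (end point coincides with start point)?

no

Start point (G0): (-11.76, 16.79). End point (last G1): the path does not return to the start — open.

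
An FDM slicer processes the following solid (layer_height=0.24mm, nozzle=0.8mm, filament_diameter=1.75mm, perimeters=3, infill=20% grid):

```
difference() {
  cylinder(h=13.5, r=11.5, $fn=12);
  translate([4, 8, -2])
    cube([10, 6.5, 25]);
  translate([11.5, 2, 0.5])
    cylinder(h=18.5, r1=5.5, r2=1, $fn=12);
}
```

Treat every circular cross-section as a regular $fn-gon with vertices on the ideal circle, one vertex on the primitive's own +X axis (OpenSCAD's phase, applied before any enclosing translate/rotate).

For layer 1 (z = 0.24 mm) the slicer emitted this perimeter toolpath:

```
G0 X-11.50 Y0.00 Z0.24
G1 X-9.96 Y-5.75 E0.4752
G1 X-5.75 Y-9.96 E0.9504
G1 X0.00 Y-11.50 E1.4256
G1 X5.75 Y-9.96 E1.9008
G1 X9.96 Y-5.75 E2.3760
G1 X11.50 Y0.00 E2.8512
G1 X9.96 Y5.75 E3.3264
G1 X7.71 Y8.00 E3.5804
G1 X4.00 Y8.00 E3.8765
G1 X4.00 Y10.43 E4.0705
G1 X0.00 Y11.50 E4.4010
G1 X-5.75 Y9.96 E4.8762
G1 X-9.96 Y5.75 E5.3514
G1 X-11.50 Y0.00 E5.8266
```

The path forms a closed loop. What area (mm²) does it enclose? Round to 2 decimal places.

Apply the shoelace formula to the sequence of (X, Y) vertices; enclosed area = 391.02 mm².

391.02 mm²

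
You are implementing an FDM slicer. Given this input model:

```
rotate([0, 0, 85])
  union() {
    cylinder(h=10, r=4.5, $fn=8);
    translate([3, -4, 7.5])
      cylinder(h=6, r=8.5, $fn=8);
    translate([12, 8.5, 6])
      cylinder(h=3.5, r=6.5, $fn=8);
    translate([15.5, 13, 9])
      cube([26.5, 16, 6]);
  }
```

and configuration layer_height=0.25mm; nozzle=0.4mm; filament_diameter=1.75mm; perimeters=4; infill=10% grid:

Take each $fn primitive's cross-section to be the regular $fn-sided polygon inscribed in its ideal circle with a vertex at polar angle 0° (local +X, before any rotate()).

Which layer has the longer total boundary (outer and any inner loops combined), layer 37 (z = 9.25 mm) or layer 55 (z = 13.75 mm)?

Layer 37 (z = 9.25): the r=4.5 cylinder gives a regular 8-gon of circumradius 4.5 (constant along its height) (perimeter = 2·8·4.500·sin(180°/8) = 27.55 mm); the cylinder at (3, -4): section is a regular 8-gon, circumradius r=8.5 (perimeter = 2·8·8.500·sin(180°/8) = 52.04 mm); the r=6.5 cylinder at (12, 8.5) contributes a regular 8-gon of circumradius 6.5 (perimeter = 2·8·6.500·sin(180°/8) = 39.80 mm); the 26.5×16 cube at (15.5, 13) contributes its full rectangle (perimeter 85.00 mm); Combining (union): the regions partially overlap (shared area 50.89 mm²), so the edge portions inside another operand are dropped and the merged outline is re-measured after clipping — boundary = 175.32 mm; (rotated 85° about Z; rotation is an isometry so areas/perimeters/island counts are preserved). So its perimeter = 175.32 mm. Layer 55 (z = 13.75): the cylinder is absent (z outside [0, 10]); the cylinder at (3, -4) is not intersected at this z (z outside [7.5, 13.5]); the cylinder at (12, 8.5) is not intersected at this z (z outside [6, 9.5]); the 26.5×16 cube at (15.5, 13) contributes its full rectangle (perimeter 85.00 mm); Taking the union: only the 26.5×16 cube at (15.5, 13) is present, so the union is just that shape — boundary = 85.00 mm; (rotated 85° about Z; rotation is an isometry so areas/perimeters/island counts are preserved). So its perimeter = 85.00 mm. Layer 37 is larger (175.32 vs 85.00 mm).

layer 37 (z = 9.25 mm)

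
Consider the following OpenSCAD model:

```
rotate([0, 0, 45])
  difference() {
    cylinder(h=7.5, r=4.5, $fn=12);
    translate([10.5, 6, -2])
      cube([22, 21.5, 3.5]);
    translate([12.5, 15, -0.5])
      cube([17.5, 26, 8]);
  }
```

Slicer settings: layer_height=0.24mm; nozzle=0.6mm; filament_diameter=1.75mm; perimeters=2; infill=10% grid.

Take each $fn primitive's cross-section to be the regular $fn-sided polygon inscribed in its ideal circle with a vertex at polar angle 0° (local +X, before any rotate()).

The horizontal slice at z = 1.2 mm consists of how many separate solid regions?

At z = 1.2 mm: the r=4.5 cylinder gives a regular 12-gon of circumradius 4.5 (constant along its height); the cube at (10.5, 6) is present — its section is the full 22×21.5 rectangle; the cube at (12.5, 15) (footprint 17.5×26) is included at this height; Subtracting the remaining from the first: starting from the r=4.5 cylinder, the 22×21.5 cube at (10.5, 6) misses the remaining region (no effect); the 17.5×26 cube at (12.5, 15) misses the remaining region (no effect) — 1 connected region; (rotated 45° about Z; rotation is an isometry so areas/perimeters/island counts are preserved). The result has 1 disconnected region.

1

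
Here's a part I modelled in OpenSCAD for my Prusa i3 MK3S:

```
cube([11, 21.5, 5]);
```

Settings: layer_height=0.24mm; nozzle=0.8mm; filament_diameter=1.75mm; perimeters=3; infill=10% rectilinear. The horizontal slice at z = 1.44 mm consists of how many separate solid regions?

At z = 1.44 mm: the 11×21.5 cube contributes its full rectangle. The result has 1 disconnected region.

1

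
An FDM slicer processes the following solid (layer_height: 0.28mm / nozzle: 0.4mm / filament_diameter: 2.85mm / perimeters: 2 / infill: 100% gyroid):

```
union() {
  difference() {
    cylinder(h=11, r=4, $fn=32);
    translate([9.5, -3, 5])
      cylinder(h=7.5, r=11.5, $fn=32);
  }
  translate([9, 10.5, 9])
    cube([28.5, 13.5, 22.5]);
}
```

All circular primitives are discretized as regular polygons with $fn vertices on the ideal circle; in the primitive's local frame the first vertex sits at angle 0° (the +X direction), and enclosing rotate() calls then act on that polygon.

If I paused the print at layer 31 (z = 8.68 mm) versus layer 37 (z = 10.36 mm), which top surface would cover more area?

layer 37 (z = 10.36 mm)

Layer 31 (z = 8.68): the r=4 cylinder gives a regular 32-gon of circumradius 4 (constant along its height) (area = (32/2)·4.000²·sin(360°/32) = 49.94 mm²); the r=11.5 cylinder at (9.5, -3) contributes a regular 32-gon of circumradius 11.5 (area = (32/2)·11.500²·sin(360°/32) = 412.81 mm²); Taking the first minus the rest: starting from the r=4 cylinder (49.94 mm²), the r=11.5 cylinder at (9.5, -3) partially overlaps it — only the 35.03 mm² overlap (of its 412.81 mm²) is removed, clipping the outline — area = 14.91 mm²; the cube at (9, 10.5) is not intersected at this z (z outside [9, 31.5]); Combining (union): only that combined region is present, so the union is just that shape — area = 14.91 mm². So its area = 14.91 mm². Layer 37 (z = 10.36): the r=4 cylinder gives a regular 32-gon of circumradius 4 (constant along its height) (area = (32/2)·4.000²·sin(360°/32) = 49.94 mm²); the cylinder at (9.5, -3): section is a regular 32-gon, circumradius r=11.5 (area = (32/2)·11.500²·sin(360°/32) = 412.81 mm²); Subtracting the remaining from the first: starting from the r=4 cylinder (49.94 mm²), the r=11.5 cylinder at (9.5, -3) partially overlaps it — only the 35.03 mm² overlap (of its 412.81 mm²) is removed, clipping the outline — area = 14.91 mm²; the 28.5×13.5 cube at (9, 10.5) contributes its full rectangle (area 384.75 mm²); Taking the union: the 2 present regions are separate (no shared area or edge), so areas and boundary lengths simply add and each stays a separate island — area = 399.66 mm². So its area = 399.66 mm². Layer 37 is larger (399.66 vs 14.91 mm²).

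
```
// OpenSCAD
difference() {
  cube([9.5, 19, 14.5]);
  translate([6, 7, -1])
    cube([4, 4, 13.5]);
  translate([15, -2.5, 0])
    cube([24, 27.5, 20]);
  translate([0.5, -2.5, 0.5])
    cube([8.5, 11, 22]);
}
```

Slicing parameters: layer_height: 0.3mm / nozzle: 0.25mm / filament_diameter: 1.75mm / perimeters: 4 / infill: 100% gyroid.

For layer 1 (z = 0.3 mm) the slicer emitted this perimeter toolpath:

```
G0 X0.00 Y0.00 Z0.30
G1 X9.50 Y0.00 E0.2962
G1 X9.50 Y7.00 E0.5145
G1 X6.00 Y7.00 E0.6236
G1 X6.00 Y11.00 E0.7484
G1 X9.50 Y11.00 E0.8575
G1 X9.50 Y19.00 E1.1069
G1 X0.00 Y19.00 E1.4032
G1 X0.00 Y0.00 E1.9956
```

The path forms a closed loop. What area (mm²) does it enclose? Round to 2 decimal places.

166.50 mm²

Apply the shoelace formula to the sequence of (X, Y) vertices; enclosed area = 166.50 mm².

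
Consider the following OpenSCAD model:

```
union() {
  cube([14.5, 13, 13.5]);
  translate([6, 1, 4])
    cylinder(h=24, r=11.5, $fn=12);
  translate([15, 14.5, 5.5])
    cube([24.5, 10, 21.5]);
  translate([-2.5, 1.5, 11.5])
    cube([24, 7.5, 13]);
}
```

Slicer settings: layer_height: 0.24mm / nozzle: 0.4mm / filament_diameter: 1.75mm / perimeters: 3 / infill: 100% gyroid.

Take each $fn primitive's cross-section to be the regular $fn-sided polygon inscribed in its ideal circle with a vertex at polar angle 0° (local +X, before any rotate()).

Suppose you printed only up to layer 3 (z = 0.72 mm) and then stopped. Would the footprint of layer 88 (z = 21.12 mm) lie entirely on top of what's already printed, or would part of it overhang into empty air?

part overhangs

Compare the two slices. At z = 0.72: the cube (footprint 14.5×13) is included at this height (area 188.50 mm²); the cylinder at (6, 1) is not intersected at this z (z outside [4, 28]); the cube at (15, 14.5) is not intersected at this z (z outside [5.5, 27]); the cube at (-2.5, 1.5) is absent (z outside [11.5, 24.5]); Merging all regions: only the 14.5×13 cube is present, so the union is just that shape — area = 188.50 mm². At z = 21.12: the cube does not reach this height (z outside [0, 13.5]); the r=11.5 cylinder at (6, 1) contributes a regular 12-gon of circumradius 11.5 (area = (12/2)·11.500²·sin(360°/12) = 396.75 mm²); the cube at (15, 14.5) is present — its section is the full 24.5×10 rectangle (area 245.00 mm²); the cube at (-2.5, 1.5) is present — its section is the full 24×7.5 rectangle (area 180.00 mm²); Combining (union): the regions partially overlap — summed areas 821.75 mm² minus the doubly-counted overlap 139.29 mm² gives 682.46 mm² — area = 682.46 mm². Checking containment: at z = 21.12 the cross-section extends beyond the z = 0.72 cross-section by about 518.19 mm².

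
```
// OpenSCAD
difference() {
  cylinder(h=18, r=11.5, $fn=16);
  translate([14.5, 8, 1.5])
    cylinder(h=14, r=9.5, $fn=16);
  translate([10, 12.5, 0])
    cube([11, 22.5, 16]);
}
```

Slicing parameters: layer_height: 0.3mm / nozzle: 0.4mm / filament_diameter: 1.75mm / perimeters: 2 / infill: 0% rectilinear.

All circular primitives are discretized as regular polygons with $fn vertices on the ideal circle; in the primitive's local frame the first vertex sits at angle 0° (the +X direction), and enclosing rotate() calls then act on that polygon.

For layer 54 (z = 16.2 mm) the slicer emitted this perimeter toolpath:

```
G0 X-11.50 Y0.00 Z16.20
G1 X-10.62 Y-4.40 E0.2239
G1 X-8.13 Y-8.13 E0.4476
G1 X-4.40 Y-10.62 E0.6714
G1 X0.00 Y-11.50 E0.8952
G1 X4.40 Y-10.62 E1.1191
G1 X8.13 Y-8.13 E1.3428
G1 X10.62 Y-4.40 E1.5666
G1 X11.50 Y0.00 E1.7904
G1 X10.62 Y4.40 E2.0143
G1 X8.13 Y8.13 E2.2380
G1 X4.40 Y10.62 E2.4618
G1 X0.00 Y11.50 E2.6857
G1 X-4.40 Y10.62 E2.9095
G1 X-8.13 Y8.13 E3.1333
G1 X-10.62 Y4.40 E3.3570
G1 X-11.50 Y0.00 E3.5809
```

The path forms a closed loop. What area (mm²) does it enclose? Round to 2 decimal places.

Apply the shoelace formula to the sequence of (X, Y) vertices; enclosed area = 404.67 mm².

404.67 mm²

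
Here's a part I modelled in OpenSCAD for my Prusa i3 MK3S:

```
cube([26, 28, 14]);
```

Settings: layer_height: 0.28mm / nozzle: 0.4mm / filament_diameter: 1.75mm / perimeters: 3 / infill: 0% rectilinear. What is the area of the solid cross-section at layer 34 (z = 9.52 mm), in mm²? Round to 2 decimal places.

728.00 mm²

At z = 9.52 mm: the cube (footprint 26×28) is included at this height (area 728.00 mm²). Overall, the cross-section is a single solid region. Net area = 728.00 mm².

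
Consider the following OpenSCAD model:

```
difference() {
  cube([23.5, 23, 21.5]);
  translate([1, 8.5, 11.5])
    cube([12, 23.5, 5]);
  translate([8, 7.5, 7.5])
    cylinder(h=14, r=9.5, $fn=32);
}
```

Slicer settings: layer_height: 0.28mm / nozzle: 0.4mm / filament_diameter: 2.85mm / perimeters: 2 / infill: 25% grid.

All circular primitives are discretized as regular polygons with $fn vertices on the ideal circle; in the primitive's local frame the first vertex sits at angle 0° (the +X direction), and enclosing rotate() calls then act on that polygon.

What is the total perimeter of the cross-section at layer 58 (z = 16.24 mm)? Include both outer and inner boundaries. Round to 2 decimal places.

At z = 16.24 mm: the cube is present — its section is the full 23.5×23 rectangle (perimeter 93.00 mm); the cube at (1, 8.5) (footprint 12×23.5) is included at this height (perimeter 71.00 mm); the r=9.5 cylinder at (8, 7.5) contributes a regular 32-gon of circumradius 9.5 (perimeter = 2·32·9.500·sin(180°/32) = 59.59 mm); Taking the first minus the rest: starting from the 23.5×23 cube, the 12×23.5 cube at (1, 8.5) partially overlaps it — only the 174.00 mm² overlap (of its 282.00 mm²) is removed, clipping the outline; the r=9.5 cylinder at (8, 7.5) partially overlaps it — only the 163.43 mm² overlap (of its 281.71 mm²) is removed, clipping the outline — boundary = 99.12 mm. Overall, the cross-section has 3 separate islands. Total boundary length (outer) = 99.12 mm.

99.12 mm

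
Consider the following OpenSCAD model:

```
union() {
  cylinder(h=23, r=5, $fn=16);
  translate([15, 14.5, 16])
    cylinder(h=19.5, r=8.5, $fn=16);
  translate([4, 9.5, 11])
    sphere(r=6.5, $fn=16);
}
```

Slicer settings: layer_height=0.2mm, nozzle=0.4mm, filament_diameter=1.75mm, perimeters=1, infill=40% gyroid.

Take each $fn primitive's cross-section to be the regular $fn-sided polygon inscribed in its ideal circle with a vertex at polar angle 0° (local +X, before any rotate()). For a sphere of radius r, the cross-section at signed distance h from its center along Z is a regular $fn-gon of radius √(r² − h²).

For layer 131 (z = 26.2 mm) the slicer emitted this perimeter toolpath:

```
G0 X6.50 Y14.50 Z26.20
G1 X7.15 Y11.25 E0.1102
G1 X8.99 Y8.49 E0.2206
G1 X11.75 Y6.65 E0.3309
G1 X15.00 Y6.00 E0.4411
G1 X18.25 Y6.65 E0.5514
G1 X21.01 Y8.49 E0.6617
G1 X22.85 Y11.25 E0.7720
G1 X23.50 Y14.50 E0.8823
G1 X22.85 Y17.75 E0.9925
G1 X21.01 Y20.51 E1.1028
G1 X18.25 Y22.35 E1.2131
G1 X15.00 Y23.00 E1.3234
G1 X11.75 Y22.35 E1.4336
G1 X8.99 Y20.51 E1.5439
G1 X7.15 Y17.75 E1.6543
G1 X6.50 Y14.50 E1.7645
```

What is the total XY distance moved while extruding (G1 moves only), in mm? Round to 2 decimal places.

Sum the Euclidean lengths of each G1 segment: total = 53.05 mm.

53.05 mm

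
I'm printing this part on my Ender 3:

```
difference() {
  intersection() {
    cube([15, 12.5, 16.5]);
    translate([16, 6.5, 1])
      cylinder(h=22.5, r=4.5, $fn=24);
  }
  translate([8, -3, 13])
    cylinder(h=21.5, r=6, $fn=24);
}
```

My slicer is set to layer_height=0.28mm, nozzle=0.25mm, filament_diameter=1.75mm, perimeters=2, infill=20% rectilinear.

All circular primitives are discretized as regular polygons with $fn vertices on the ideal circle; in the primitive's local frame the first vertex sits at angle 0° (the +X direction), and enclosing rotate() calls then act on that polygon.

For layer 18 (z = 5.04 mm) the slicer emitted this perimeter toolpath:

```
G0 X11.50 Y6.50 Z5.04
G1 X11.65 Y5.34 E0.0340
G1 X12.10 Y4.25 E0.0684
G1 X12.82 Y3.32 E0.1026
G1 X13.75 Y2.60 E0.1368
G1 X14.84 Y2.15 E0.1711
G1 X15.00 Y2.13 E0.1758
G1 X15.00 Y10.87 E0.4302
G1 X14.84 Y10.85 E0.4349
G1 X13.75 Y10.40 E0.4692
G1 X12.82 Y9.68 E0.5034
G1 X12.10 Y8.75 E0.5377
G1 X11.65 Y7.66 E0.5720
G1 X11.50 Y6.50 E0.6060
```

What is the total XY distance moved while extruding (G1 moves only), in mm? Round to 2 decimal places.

20.82 mm

Sum the Euclidean lengths of each G1 segment: total = 20.82 mm.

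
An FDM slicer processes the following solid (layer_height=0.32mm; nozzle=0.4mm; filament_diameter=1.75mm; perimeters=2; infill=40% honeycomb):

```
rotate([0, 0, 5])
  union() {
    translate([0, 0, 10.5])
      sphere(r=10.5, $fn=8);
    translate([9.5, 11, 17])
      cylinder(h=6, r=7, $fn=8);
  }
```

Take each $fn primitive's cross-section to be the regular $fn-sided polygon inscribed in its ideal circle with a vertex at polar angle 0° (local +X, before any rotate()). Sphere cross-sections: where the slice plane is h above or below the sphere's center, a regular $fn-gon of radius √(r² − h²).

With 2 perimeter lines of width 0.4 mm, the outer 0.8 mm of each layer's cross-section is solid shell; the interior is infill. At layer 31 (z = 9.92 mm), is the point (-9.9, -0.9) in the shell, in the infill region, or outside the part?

shell

At z = 9.92 mm: the r=10.5 sphere contributes a regular 8-gon of circumradius √(10.5²−0.58²) = 10.484; the cylinder at (9.5, 11) does not reach this height (z outside [17, 23]); Combining (union): only the r=10.5 sphere is present, so the union is just that shape — 1 connected region; (whole slice rotated 5° about Z — lengths, areas and connectivity unchanged). Overall, the cross-section is a single solid region. Undo the 5° rotation: the query point maps to (-9.941, -0.034) in the un-rotated model frame. The nearest boundary edge runs (-10.48, 0.00)→(-7.41, -7.41); distance from the point to it = 0.49 mm. The point is inside the cross-section, 0.49 mm from the nearest boundary — within the 0.8 mm shell band (2 × 0.4).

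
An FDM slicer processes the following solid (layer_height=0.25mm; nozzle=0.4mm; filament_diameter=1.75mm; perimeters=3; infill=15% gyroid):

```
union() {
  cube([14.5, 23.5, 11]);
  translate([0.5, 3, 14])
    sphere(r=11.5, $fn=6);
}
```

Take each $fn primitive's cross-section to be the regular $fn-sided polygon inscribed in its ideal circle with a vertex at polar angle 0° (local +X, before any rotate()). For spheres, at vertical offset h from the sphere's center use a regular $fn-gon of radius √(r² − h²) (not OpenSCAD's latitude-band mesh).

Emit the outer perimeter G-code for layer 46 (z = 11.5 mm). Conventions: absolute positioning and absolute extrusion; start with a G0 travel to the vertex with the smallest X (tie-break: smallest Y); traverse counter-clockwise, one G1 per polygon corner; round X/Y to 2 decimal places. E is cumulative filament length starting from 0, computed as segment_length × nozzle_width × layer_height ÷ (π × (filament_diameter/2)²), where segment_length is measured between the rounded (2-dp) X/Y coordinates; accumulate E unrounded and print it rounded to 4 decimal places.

At z = 11.5 mm: the cube does not reach this height (z outside [0, 11]); the r=11.5 sphere at (0.5, 3) contributes a regular 6-gon of circumradius √(11.5²−2.5²) = 11.225; Merging all regions: only the r=11.5 sphere at (0.5, 3) is present, so the union is just that shape — 1 connected region. The outline is a single polygon with 6 vertices. Extrusion per mm of travel: 0.4 × 0.25 / (π × 0.875²) = 0.041575. Accumulating E over each segment gives final E = 2.7993.

G0 X-10.72 Y3.00 Z11.50
G1 X-5.11 Y-6.72 E0.4666
G1 X6.11 Y-6.72 E0.9331
G1 X11.72 Y3.00 E1.3997
G1 X6.11 Y12.72 E1.8662
G1 X-5.11 Y12.72 E2.3327
G1 X-10.72 Y3.00 E2.7993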